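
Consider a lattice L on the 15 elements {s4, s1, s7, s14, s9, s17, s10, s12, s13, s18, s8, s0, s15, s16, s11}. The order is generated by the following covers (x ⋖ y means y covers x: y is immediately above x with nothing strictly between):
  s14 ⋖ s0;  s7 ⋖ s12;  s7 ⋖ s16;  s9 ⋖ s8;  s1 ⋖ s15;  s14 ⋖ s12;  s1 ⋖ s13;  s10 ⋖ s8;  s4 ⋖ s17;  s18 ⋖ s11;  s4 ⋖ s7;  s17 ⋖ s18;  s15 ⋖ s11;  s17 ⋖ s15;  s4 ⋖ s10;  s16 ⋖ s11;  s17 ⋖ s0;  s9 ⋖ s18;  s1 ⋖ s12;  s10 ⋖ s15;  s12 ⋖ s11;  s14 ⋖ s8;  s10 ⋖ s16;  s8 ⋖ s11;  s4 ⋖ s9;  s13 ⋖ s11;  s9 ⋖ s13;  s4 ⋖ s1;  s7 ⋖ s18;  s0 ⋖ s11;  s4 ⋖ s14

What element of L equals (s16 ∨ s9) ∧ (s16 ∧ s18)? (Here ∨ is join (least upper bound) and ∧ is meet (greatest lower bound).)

s16 ∨ s9 = s11
s16 ∧ s18 = s7
s11 ∧ s7 = s7

s7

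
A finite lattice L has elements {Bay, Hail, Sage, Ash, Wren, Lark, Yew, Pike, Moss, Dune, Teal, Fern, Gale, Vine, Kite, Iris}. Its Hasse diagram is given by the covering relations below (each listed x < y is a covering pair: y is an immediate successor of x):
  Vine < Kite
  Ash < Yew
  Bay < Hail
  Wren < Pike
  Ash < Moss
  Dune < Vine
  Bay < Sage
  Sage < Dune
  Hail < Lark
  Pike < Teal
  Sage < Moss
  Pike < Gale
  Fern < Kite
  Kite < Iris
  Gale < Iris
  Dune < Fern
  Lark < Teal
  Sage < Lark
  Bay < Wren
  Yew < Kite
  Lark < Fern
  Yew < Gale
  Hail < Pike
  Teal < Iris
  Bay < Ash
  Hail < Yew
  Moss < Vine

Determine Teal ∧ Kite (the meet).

Lark

Common lower bounds of {Teal, Kite}: Bay, Hail, Lark, Sage.
The greatest among these is Lark.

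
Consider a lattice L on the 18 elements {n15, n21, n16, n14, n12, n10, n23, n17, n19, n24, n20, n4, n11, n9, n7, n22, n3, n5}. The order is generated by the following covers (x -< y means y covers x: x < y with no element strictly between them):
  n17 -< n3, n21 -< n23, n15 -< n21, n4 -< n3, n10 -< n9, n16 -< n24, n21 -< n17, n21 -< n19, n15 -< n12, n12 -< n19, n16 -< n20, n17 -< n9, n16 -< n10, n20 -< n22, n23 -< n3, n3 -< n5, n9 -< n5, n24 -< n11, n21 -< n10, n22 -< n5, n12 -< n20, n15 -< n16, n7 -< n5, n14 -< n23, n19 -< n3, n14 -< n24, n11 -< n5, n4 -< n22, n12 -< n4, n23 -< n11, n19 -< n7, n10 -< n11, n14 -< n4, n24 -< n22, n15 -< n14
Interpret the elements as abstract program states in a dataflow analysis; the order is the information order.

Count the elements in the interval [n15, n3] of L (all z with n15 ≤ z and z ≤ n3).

9

The interval [n15, n3] = {n12, n14, n15, n17, n19, n21, n23, n3, n4}, which has 9 elements.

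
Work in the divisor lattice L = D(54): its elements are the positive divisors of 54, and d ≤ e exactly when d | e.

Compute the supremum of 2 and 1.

2

Common upper bounds of {2, 1}: 18, 2, 54, 6.
The least among these is 2.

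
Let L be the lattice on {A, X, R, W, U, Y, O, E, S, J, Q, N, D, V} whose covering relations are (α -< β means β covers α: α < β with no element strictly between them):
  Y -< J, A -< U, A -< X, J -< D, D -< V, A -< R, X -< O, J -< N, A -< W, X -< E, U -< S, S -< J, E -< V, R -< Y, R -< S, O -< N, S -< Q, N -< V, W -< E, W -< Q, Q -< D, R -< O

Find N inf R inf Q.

Common lower bounds of {N, R, Q}: A, R.
The greatest among these is R.

R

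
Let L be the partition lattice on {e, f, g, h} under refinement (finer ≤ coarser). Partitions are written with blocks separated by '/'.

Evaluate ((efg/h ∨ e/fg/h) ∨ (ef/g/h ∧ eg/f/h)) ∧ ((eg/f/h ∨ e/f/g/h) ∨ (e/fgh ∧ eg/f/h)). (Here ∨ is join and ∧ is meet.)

efg/h ∨ e/fg/h = efg/h
ef/g/h ∧ eg/f/h = e/f/g/h
efg/h ∨ e/f/g/h = efg/h
eg/f/h ∨ e/f/g/h = eg/f/h
e/fgh ∧ eg/f/h = e/f/g/h
eg/f/h ∨ e/f/g/h = eg/f/h
efg/h ∧ eg/f/h = eg/f/h

eg/f/h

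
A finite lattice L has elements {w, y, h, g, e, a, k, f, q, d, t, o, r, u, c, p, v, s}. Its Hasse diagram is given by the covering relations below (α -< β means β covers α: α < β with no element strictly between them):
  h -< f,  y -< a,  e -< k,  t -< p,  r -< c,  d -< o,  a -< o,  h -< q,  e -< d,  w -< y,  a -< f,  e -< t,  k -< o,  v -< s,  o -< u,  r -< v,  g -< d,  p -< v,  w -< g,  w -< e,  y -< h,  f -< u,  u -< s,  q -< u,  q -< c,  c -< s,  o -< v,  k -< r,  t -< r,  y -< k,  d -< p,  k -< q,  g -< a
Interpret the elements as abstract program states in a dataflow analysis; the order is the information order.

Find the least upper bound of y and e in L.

k

Common upper bounds of {y, e}: c, k, o, q, r, s, u, v.
The least among these is k.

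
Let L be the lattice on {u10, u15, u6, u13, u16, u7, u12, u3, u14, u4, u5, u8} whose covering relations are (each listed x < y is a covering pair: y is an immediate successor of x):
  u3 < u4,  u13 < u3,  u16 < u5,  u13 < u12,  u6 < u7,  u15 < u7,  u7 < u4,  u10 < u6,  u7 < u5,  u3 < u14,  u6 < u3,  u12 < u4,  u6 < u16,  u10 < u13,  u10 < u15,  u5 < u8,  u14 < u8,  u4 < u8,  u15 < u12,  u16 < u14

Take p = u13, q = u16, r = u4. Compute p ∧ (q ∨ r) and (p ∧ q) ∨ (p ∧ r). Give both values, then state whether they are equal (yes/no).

q ∨ r = u8, so p ∧ (q ∨ r) = u13 ∧ u8 = u13.
p ∧ q = u10 and p ∧ r = u13, so (p ∧ q) ∨ (p ∧ r) = u10 ∨ u13 = u13.
Equal: yes.

u13; u13; yes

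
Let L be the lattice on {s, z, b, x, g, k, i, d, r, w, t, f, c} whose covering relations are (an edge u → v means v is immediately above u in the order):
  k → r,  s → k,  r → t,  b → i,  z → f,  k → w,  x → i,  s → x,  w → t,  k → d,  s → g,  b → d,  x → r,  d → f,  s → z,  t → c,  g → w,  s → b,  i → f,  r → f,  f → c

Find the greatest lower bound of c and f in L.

f

Common lower bounds of {c, f}: b, d, f, i, k, r, s, x, z.
The greatest among these is f.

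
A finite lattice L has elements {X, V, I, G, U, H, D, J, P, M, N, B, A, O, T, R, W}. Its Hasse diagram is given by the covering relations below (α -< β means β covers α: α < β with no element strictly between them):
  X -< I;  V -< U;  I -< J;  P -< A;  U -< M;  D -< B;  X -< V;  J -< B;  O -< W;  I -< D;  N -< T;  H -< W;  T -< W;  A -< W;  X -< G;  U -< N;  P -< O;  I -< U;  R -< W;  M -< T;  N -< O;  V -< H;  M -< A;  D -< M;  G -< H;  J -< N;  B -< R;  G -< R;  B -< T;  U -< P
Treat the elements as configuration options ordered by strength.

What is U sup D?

M

Common upper bounds of {U, D}: A, M, T, W.
The least among these is M.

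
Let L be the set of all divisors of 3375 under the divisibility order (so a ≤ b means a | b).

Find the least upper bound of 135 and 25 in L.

675

In the divisibility order, the join is the least common multiple: lcm(135, 25) = 675.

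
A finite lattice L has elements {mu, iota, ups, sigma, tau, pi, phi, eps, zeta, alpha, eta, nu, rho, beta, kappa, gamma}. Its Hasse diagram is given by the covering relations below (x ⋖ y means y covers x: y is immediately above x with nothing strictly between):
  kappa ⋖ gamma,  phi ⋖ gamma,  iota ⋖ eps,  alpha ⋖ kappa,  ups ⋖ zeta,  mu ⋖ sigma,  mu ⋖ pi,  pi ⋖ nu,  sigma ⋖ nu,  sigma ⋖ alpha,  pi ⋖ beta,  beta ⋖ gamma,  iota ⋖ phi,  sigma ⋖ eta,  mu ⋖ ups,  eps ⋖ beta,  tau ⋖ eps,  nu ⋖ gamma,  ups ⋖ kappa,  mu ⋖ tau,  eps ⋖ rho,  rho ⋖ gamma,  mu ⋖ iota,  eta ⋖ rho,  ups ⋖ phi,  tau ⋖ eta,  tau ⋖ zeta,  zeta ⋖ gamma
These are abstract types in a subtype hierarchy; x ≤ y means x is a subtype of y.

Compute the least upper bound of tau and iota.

eps

Common upper bounds of {tau, iota}: beta, eps, gamma, rho.
The least among these is eps.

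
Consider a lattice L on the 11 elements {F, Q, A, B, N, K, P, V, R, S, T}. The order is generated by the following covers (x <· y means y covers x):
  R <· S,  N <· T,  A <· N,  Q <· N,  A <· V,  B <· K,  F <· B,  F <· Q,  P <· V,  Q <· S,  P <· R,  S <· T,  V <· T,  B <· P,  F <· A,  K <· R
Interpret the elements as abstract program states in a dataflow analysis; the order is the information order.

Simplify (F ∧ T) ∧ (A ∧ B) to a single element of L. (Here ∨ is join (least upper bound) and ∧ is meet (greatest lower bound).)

F ∧ T = F
A ∧ B = F
F ∧ F = F

F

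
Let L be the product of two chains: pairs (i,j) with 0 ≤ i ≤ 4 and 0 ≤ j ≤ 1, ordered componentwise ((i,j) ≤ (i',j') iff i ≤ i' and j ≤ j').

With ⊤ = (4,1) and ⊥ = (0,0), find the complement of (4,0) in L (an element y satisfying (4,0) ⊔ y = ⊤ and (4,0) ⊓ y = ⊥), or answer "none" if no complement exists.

(0,1)

Need y with (4,0) ∨ y = (4,1) and (4,0) ∧ y = (0,0).
Checking each element gives: (0,1).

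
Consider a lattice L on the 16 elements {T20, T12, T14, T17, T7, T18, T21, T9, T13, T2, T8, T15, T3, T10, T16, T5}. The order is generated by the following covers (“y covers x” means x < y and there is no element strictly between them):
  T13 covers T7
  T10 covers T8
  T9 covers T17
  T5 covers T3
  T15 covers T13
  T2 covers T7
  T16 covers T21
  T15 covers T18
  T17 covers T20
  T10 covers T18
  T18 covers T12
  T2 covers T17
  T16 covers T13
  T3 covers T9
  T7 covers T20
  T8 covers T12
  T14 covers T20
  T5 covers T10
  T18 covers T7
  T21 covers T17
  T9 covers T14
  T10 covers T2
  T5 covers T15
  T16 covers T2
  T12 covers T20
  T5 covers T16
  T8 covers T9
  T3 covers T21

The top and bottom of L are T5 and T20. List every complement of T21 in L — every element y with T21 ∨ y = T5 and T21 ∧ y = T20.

T12, T15, T18

Need y with T21 ∨ y = T5 and T21 ∧ y = T20.
Checking each element gives: T12, T15, T18.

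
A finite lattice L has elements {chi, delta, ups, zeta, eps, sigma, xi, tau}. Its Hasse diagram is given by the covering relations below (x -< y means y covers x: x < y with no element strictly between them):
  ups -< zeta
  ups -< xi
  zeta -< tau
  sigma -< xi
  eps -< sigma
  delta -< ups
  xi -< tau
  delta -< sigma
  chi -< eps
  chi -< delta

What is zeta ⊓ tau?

zeta

Common lower bounds of {zeta, tau}: chi, delta, ups, zeta.
The greatest among these is zeta.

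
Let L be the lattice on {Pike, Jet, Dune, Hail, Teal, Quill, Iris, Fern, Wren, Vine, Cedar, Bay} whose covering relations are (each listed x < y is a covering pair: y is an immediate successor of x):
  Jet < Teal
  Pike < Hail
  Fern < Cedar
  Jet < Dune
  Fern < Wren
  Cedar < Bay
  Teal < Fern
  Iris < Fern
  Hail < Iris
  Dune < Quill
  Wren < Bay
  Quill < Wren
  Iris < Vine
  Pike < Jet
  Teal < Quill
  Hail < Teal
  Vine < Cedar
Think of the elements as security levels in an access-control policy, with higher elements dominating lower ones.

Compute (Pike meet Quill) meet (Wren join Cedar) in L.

Pike ∧ Quill = Pike
Wren ∨ Cedar = Bay
Pike ∧ Bay = Pike

Pike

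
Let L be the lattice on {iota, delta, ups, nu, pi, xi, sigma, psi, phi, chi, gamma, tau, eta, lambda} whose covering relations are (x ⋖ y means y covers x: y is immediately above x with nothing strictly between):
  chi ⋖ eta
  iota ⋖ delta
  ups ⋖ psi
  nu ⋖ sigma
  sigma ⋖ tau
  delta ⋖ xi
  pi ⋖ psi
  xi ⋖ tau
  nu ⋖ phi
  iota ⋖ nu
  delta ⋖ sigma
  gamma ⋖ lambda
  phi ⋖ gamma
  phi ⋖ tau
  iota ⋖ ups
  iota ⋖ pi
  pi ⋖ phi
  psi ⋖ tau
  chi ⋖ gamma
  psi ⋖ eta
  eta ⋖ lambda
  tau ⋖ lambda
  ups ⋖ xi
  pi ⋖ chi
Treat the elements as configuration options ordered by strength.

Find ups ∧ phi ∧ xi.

Common lower bounds of {ups, phi, xi}: iota.
The greatest among these is iota.

iota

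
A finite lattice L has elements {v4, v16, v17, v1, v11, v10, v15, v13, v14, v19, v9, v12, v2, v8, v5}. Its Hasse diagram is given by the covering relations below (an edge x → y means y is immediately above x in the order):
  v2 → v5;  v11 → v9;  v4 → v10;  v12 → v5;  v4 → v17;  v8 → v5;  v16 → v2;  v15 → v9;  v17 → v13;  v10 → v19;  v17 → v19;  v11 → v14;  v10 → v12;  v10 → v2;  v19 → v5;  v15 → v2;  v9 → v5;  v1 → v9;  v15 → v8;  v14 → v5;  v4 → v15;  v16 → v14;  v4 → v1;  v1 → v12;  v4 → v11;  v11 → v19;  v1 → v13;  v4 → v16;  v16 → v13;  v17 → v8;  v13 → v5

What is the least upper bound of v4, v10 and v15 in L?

Common upper bounds of {v4, v10, v15}: v2, v5.
The least among these is v2.

v2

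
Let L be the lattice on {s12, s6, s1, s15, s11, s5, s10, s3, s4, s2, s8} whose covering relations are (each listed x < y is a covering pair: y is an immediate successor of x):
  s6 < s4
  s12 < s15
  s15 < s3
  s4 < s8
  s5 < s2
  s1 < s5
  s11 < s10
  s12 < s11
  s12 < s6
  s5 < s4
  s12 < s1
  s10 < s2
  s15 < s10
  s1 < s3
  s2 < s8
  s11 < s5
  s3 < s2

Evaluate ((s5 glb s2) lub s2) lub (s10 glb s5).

s5 ∧ s2 = s5
s5 ∨ s2 = s2
s10 ∧ s5 = s11
s2 ∨ s11 = s2

s2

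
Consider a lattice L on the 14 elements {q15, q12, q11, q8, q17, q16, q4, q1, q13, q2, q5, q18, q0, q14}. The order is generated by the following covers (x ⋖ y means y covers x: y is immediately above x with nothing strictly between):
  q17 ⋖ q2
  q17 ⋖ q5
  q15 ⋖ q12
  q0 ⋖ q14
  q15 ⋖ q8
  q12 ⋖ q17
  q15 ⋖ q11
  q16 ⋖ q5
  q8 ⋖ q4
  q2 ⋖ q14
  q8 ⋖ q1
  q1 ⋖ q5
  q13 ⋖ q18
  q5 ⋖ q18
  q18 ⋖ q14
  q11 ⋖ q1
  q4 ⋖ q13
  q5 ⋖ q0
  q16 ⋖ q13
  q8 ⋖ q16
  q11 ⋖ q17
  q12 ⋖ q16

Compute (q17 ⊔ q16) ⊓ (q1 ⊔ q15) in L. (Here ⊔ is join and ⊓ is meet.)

q17 ∨ q16 = q5
q1 ∨ q15 = q1
q5 ∧ q1 = q1

q1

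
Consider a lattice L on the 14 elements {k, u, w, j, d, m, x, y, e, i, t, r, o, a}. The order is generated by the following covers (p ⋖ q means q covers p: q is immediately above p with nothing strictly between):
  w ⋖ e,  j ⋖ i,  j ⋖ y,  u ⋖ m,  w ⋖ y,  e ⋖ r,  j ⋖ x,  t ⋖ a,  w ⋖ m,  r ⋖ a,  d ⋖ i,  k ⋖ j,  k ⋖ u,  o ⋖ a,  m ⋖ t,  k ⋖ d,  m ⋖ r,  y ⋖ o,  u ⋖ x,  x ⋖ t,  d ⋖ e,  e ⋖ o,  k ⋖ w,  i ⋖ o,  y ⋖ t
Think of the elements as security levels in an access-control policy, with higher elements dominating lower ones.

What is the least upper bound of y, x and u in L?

t

Common upper bounds of {y, x, u}: a, t.
The least among these is t.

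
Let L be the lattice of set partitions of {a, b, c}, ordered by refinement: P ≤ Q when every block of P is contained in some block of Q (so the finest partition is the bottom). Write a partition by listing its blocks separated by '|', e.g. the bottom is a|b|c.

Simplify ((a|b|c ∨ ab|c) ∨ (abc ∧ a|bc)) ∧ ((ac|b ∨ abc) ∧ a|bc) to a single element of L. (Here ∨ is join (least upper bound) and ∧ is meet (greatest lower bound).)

a|b|c ∨ ab|c = ab|c
abc ∧ a|bc = a|bc
ab|c ∨ a|bc = abc
ac|b ∨ abc = abc
abc ∧ a|bc = a|bc
abc ∧ a|bc = a|bc

a|bc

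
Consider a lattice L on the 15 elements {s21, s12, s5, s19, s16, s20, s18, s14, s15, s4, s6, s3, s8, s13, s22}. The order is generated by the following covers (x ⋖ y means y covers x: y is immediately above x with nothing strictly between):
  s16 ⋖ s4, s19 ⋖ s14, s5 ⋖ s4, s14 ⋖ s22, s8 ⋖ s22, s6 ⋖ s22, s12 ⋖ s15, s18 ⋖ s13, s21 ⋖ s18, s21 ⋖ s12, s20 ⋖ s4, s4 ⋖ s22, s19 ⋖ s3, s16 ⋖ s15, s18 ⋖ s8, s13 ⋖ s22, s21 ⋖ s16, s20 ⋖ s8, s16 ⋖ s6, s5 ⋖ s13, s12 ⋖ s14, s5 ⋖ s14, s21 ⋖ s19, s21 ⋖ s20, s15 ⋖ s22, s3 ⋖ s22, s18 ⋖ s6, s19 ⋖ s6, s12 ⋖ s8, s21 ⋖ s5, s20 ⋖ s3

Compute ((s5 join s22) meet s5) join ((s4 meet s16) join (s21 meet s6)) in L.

s5 ∨ s22 = s22
s22 ∧ s5 = s5
s4 ∧ s16 = s16
s21 ∧ s6 = s21
s16 ∨ s21 = s16
s5 ∨ s16 = s4

s4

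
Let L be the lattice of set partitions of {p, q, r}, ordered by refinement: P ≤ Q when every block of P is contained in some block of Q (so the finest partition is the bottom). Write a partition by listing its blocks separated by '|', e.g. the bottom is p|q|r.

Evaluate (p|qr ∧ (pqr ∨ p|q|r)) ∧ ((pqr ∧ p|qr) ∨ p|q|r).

pqr ∨ p|q|r = pqr
p|qr ∧ pqr = p|qr
pqr ∧ p|qr = p|qr
p|qr ∨ p|q|r = p|qr
p|qr ∧ p|qr = p|qr

p|qr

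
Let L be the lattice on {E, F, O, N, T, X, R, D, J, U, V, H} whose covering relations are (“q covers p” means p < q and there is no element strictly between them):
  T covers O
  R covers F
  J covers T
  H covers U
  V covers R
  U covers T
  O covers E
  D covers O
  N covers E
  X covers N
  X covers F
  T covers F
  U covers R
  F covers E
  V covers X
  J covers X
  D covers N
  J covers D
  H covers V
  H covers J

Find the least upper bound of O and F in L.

Common upper bounds of {O, F}: H, J, T, U.
The least among these is T.

T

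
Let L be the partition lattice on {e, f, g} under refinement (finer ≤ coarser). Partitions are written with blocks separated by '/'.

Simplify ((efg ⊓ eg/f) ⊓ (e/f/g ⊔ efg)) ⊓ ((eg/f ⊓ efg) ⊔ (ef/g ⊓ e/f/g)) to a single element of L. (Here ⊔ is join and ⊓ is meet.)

eg/f

efg ∧ eg/f = eg/f
e/f/g ∨ efg = efg
eg/f ∧ efg = eg/f
eg/f ∧ efg = eg/f
ef/g ∧ e/f/g = e/f/g
eg/f ∨ e/f/g = eg/f
eg/f ∧ eg/f = eg/f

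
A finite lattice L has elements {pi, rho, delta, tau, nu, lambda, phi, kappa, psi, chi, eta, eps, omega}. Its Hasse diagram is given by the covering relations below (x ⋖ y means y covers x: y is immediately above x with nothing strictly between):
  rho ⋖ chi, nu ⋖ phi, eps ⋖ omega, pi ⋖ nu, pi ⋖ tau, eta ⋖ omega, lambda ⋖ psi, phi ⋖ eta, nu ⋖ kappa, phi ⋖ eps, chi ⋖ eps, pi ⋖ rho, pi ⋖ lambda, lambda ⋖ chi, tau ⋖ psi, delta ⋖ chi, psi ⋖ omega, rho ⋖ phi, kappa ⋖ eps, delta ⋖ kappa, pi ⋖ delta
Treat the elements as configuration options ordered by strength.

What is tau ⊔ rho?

omega

Common upper bounds of {tau, rho}: omega.
The least among these is omega.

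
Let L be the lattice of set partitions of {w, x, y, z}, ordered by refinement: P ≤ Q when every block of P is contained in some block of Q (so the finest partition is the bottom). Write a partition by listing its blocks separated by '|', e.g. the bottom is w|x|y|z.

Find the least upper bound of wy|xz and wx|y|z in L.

Common upper bounds of {wy|xz, wx|y|z}: wxyz.
The least among these is wxyz.

wxyz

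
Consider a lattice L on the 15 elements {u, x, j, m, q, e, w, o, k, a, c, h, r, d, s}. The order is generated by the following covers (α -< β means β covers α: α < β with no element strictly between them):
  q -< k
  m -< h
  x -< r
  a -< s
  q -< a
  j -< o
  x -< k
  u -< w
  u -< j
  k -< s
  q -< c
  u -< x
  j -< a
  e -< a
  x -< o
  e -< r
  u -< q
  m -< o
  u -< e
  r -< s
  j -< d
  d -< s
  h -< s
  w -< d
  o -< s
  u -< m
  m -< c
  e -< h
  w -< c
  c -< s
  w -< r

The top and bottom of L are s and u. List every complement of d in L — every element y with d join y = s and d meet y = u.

Need y with d ∨ y = s and d ∧ y = u.
Checking each element gives: e, h, k, m, q, x.

e, h, k, m, q, x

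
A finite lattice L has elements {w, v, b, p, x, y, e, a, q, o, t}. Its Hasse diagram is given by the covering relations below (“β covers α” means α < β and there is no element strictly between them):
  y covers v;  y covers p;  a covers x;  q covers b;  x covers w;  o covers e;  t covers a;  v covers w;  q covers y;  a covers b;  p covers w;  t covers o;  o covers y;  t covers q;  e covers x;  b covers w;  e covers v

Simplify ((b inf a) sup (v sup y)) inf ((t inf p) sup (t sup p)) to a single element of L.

q

b ∧ a = b
v ∨ y = y
b ∨ y = q
t ∧ p = p
t ∨ p = t
p ∨ t = t
q ∧ t = q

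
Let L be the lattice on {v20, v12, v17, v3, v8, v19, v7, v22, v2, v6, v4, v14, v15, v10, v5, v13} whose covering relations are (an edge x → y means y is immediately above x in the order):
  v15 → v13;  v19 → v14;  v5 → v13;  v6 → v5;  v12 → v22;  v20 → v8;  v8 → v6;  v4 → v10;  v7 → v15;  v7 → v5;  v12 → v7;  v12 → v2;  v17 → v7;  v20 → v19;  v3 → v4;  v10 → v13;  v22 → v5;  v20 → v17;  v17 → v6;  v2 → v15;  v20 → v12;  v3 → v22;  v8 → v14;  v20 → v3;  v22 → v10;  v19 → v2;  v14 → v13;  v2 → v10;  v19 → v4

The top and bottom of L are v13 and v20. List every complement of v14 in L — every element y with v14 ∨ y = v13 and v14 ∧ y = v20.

Need y with v14 ∨ y = v13 and v14 ∧ y = v20.
Checking each element gives: v12, v17, v22, v3, v7.

v12, v17, v22, v3, v7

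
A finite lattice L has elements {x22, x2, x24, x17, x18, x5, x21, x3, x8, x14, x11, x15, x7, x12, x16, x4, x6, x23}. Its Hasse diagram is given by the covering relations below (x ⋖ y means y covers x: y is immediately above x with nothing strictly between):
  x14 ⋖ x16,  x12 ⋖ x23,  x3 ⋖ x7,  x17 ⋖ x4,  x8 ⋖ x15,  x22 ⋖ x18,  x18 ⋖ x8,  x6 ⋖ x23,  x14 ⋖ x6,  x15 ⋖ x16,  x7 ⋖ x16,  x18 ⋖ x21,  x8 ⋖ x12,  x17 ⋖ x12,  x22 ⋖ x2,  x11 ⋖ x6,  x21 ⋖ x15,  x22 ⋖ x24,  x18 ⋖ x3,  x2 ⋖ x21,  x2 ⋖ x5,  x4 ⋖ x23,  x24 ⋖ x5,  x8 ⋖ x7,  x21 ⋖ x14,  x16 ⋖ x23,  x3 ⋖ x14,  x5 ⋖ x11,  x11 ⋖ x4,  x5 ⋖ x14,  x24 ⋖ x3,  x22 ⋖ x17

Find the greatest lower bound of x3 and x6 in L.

Common lower bounds of {x3, x6}: x18, x22, x24, x3.
The greatest among these is x3.

x3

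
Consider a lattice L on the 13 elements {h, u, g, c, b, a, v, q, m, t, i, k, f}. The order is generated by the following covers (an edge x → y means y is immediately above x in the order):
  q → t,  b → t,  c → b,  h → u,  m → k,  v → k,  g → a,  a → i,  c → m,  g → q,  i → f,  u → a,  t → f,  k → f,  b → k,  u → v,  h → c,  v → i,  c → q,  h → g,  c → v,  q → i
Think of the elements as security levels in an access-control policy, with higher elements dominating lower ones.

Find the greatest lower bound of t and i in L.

q

Common lower bounds of {t, i}: c, g, h, q.
The greatest among these is q.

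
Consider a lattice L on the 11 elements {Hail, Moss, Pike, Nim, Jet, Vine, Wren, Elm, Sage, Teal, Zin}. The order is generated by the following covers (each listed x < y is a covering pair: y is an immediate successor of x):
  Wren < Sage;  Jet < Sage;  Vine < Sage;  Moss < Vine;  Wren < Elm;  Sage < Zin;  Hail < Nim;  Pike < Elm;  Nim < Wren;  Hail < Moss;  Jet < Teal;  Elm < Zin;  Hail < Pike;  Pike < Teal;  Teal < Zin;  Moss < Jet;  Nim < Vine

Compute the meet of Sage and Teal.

Common lower bounds of {Sage, Teal}: Hail, Jet, Moss.
The greatest among these is Jet.

Jet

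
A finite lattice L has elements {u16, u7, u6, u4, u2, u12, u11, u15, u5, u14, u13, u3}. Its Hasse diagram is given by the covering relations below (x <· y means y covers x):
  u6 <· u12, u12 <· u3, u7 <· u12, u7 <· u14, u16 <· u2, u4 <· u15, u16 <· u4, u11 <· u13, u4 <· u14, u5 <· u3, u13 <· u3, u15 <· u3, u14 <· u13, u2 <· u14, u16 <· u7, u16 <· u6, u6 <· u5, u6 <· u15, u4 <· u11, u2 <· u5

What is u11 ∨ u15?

Common upper bounds of {u11, u15}: u3.
The least among these is u3.

u3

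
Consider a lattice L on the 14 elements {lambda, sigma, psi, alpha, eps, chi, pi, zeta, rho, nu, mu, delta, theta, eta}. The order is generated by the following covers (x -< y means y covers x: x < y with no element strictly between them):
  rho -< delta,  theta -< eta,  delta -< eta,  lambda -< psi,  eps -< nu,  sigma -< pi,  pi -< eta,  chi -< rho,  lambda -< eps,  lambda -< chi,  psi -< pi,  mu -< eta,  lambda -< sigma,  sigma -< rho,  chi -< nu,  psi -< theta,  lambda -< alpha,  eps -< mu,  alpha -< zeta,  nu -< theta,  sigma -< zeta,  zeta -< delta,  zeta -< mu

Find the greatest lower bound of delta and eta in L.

delta

Common lower bounds of {delta, eta}: alpha, chi, delta, lambda, rho, sigma, zeta.
The greatest among these is delta.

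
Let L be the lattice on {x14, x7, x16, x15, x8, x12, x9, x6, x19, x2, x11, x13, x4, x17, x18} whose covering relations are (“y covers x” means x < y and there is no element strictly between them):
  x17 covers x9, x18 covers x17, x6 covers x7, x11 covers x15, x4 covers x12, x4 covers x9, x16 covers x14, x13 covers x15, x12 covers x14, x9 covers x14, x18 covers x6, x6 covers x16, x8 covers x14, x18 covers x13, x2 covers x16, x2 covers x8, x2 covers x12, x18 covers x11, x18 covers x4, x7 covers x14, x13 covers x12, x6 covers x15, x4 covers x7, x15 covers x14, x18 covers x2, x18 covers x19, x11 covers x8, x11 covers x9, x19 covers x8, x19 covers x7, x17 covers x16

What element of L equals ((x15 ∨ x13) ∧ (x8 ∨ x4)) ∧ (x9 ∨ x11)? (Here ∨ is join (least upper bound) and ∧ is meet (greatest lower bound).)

x15 ∨ x13 = x13
x8 ∨ x4 = x18
x13 ∧ x18 = x13
x9 ∨ x11 = x11
x13 ∧ x11 = x15

x15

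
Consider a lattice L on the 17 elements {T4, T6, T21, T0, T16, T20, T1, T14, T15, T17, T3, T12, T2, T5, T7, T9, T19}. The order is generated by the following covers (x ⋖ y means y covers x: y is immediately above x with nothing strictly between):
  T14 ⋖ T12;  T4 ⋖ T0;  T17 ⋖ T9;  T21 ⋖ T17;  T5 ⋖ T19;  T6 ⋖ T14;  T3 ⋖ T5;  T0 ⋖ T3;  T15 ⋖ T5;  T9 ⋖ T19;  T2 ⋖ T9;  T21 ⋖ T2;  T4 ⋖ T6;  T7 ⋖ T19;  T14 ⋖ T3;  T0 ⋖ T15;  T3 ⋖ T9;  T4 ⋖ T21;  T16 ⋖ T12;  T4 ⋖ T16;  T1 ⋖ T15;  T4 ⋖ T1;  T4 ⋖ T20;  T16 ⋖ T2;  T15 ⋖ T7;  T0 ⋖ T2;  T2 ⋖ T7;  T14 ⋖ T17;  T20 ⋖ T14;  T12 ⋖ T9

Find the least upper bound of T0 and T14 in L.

T3

Common upper bounds of {T0, T14}: T19, T3, T5, T9.
The least among these is T3.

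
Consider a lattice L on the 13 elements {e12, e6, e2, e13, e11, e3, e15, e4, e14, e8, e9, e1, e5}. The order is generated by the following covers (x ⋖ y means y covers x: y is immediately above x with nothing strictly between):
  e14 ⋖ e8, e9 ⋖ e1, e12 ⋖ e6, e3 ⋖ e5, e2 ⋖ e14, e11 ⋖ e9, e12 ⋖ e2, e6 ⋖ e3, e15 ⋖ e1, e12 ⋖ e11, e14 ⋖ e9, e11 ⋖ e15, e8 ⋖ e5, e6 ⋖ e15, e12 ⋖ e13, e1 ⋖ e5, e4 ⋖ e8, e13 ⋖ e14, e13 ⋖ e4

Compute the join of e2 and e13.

e14

Common upper bounds of {e2, e13}: e1, e14, e5, e8, e9.
The least among these is e14.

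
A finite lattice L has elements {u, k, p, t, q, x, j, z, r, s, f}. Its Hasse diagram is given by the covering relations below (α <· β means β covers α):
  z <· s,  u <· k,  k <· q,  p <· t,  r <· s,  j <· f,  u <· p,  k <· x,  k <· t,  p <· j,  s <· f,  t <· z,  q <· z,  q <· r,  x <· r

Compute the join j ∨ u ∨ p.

Common upper bounds of {j, u, p}: f, j.
The least among these is j.

j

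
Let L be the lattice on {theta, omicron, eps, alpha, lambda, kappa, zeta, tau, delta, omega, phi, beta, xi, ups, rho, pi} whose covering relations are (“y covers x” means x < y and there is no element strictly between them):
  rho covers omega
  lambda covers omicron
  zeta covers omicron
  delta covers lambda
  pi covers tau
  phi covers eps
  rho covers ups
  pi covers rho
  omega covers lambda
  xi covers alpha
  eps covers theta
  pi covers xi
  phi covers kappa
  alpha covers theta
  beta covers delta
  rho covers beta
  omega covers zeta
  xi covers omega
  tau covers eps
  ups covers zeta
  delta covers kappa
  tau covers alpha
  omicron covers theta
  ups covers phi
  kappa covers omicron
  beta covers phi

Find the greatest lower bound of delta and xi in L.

lambda

Common lower bounds of {delta, xi}: lambda, omicron, theta.
The greatest among these is lambda.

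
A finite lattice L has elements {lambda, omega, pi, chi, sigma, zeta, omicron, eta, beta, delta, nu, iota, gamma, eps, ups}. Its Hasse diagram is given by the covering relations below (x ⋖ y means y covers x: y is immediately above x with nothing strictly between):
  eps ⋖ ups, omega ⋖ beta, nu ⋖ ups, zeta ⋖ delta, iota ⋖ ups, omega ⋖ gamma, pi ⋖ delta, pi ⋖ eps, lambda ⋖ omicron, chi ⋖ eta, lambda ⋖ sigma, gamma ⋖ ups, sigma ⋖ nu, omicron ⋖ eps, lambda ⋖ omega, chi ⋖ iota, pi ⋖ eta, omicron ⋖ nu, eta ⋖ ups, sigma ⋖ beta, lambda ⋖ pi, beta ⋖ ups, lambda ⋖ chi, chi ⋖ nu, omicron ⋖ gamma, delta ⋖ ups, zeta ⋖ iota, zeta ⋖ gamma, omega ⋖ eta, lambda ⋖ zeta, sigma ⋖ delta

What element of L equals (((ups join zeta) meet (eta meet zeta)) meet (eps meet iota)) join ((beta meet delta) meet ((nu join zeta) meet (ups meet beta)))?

sigma

ups ∨ zeta = ups
eta ∧ zeta = lambda
ups ∧ lambda = lambda
eps ∧ iota = lambda
lambda ∧ lambda = lambda
beta ∧ delta = sigma
nu ∨ zeta = ups
ups ∧ beta = beta
ups ∧ beta = beta
sigma ∧ beta = sigma
lambda ∨ sigma = sigma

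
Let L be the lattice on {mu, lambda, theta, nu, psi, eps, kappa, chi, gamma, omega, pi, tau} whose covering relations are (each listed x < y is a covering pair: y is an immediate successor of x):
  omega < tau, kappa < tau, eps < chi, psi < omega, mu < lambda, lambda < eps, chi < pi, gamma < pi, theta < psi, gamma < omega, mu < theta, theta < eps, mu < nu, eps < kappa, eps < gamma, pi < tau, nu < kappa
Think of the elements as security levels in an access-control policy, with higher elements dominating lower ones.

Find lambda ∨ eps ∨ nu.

Common upper bounds of {lambda, eps, nu}: kappa, tau.
The least among these is kappa.

kappa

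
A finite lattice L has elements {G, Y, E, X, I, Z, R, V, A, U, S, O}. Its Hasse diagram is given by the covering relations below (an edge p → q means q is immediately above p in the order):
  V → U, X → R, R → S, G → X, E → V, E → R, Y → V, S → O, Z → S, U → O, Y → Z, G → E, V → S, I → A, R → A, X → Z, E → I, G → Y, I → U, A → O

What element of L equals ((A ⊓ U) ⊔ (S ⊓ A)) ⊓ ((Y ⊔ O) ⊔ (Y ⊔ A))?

A ∧ U = I
S ∧ A = R
I ∨ R = A
Y ∨ O = O
Y ∨ A = O
O ∨ O = O
A ∧ O = A

A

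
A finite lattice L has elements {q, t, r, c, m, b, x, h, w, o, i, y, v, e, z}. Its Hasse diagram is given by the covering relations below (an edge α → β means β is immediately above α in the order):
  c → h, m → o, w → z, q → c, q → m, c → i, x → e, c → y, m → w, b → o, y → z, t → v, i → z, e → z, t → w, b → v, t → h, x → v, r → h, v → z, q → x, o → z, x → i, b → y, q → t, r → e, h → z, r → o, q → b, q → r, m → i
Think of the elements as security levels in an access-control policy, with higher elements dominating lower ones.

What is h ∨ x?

z

Common upper bounds of {h, x}: z.
The least among these is z.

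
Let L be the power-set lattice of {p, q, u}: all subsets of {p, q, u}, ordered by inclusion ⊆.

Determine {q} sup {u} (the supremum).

Common upper bounds of {{q}, {u}}: {p,q,u}, {q,u}.
The least among these is {q,u}.

{q,u}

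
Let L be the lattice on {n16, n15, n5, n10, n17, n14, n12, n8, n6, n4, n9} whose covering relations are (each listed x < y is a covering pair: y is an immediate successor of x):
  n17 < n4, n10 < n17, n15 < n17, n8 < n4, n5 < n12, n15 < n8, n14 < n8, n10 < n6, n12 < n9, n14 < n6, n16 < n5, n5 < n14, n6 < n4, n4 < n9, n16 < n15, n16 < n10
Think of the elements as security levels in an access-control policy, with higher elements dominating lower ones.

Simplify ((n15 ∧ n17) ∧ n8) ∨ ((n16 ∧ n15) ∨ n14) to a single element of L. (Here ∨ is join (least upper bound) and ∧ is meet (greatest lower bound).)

n15 ∧ n17 = n15
n15 ∧ n8 = n15
n16 ∧ n15 = n16
n16 ∨ n14 = n14
n15 ∨ n14 = n8

n8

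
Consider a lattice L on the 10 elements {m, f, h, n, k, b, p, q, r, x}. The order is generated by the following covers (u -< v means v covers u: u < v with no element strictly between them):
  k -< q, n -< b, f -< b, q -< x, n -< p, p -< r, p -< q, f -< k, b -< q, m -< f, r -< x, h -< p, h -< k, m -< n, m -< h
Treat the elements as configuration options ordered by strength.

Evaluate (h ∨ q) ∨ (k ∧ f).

h ∨ q = q
k ∧ f = f
q ∨ f = q

q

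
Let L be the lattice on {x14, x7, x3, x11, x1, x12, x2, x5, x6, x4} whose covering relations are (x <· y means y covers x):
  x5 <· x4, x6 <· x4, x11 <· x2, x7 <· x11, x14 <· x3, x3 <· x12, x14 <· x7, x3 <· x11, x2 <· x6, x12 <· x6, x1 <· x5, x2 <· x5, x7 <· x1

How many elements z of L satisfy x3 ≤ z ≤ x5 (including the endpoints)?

The interval [x3, x5] = {x11, x2, x3, x5}, which has 4 elements.

4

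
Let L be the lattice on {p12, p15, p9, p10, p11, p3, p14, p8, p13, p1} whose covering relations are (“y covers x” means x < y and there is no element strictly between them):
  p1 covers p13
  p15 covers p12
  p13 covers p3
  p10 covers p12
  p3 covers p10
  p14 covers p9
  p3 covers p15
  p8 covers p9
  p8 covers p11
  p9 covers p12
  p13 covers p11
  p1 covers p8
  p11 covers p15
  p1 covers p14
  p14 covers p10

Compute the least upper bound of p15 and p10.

p3

Common upper bounds of {p15, p10}: p1, p13, p3.
The least among these is p3.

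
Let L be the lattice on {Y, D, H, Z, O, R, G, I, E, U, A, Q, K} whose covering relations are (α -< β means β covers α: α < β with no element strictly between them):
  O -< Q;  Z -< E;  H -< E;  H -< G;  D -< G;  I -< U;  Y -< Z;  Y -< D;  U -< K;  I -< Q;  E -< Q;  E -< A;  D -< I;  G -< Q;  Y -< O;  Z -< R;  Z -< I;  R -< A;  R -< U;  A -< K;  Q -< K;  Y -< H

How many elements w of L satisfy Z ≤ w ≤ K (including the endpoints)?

The interval [Z, K] = {A, E, I, K, Q, R, U, Z}, which has 8 elements.

8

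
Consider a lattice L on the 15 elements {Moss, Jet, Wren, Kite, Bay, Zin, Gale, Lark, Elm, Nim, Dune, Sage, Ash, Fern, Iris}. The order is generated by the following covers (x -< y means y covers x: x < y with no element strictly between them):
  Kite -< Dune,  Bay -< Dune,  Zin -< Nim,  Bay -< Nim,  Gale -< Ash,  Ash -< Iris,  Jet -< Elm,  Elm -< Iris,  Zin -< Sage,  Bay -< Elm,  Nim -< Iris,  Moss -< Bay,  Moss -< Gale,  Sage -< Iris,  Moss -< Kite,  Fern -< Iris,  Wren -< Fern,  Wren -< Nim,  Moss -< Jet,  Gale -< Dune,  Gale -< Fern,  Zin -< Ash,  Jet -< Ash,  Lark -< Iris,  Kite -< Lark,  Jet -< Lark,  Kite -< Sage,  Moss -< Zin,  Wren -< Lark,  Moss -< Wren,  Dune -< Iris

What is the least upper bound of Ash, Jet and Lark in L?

Common upper bounds of {Ash, Jet, Lark}: Iris.
The least among these is Iris.

Iris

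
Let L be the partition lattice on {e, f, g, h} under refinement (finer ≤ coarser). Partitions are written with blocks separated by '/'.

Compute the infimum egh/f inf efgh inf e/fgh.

The meet (common refinement) of egh/f, efgh, e/fgh intersects blocks pairwise, giving e/f/gh.

e/f/gh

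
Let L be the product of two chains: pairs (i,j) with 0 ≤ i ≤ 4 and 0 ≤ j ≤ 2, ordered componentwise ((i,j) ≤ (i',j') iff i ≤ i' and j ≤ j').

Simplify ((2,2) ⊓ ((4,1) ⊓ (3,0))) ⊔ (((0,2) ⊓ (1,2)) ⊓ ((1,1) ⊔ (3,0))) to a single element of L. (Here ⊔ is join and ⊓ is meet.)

(4,1) ∧ (3,0) = (3,0)
(2,2) ∧ (3,0) = (2,0)
(0,2) ∧ (1,2) = (0,2)
(1,1) ∨ (3,0) = (3,1)
(0,2) ∧ (3,1) = (0,1)
(2,0) ∨ (0,1) = (2,1)

(2,1)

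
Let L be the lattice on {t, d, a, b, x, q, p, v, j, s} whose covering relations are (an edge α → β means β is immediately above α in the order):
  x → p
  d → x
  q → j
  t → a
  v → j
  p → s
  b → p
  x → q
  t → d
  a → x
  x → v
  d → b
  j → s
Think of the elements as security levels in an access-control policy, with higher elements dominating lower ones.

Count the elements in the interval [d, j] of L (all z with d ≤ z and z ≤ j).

5

The interval [d, j] = {d, j, q, v, x}, which has 5 elements.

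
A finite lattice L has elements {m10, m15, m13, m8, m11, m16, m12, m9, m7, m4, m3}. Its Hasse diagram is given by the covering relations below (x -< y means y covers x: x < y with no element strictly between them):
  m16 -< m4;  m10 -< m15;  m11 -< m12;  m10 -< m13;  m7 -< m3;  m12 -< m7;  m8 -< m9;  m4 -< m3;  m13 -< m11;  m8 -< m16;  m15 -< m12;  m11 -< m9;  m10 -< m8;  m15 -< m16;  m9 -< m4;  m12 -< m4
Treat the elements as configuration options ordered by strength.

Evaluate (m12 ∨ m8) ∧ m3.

m12 ∨ m8 = m4
m4 ∧ m3 = m4

m4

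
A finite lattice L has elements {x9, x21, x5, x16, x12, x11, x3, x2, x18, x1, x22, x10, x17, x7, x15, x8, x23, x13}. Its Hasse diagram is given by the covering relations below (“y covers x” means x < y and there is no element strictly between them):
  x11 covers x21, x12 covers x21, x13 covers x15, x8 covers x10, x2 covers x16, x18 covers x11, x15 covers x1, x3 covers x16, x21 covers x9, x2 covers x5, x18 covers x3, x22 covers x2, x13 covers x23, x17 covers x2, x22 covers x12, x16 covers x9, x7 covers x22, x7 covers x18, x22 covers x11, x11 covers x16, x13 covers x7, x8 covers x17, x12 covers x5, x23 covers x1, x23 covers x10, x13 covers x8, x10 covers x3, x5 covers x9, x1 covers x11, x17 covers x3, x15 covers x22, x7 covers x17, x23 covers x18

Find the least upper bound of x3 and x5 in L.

x17

Common upper bounds of {x3, x5}: x13, x17, x7, x8.
The least among these is x17.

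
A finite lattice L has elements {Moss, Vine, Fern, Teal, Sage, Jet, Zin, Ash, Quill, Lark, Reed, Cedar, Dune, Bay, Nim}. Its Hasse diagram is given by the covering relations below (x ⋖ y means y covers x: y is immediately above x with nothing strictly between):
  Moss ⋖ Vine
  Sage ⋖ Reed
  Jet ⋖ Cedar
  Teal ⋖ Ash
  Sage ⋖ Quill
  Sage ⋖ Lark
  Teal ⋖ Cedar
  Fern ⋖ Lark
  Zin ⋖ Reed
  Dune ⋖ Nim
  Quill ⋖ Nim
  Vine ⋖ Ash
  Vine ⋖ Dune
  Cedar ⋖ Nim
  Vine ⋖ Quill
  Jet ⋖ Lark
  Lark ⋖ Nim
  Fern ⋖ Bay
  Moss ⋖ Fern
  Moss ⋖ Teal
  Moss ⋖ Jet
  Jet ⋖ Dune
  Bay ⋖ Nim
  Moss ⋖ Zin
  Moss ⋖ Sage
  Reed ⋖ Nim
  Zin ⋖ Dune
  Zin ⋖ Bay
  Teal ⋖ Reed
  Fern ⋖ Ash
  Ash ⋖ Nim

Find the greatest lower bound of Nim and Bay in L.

Common lower bounds of {Nim, Bay}: Bay, Fern, Moss, Zin.
The greatest among these is Bay.

Bay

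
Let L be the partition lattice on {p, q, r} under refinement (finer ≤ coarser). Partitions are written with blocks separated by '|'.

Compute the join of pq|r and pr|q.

pqr

Common upper bounds of {pq|r, pr|q}: pqr.
The least among these is pqr.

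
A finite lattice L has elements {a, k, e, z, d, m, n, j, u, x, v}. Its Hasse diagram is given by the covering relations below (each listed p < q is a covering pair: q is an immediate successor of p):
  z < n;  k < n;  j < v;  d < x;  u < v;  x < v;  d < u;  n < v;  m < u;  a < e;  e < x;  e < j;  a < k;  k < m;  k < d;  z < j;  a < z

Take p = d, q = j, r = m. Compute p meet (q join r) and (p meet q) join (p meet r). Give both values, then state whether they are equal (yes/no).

q join r = v, so p meet (q join r) = d meet v = d.
p meet q = a and p meet r = k, so (p meet q) join (p meet r) = a join k = k.
Equal: no.

d; k; no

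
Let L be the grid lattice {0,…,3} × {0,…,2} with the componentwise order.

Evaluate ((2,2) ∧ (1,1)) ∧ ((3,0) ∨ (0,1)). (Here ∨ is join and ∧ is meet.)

(1,1)

(2,2) ∧ (1,1) = (1,1)
(3,0) ∨ (0,1) = (3,1)
(1,1) ∧ (3,1) = (1,1)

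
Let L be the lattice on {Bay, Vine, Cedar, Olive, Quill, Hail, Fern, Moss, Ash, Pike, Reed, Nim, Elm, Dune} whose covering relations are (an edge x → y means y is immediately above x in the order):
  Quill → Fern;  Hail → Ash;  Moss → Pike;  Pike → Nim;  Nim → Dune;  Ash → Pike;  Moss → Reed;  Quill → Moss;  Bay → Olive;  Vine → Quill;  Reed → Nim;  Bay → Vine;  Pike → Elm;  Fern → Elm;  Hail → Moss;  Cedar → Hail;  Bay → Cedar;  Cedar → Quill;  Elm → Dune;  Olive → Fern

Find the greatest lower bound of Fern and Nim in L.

Common lower bounds of {Fern, Nim}: Bay, Cedar, Quill, Vine.
The greatest among these is Quill.

Quill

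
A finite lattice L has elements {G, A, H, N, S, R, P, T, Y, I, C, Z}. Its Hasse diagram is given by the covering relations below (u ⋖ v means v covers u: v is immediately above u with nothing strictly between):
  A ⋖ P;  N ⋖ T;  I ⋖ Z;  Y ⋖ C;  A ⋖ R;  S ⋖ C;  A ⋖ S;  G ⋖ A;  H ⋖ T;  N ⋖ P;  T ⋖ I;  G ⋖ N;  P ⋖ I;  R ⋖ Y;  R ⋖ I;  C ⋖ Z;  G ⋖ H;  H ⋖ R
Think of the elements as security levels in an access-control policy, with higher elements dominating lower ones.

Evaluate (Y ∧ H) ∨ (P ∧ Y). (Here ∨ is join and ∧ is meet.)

R

Y ∧ H = H
P ∧ Y = A
H ∨ A = R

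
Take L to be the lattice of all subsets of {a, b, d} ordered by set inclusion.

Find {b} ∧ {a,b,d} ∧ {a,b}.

Common lower bounds of {{b}, {a,b,d}, {a,b}}: {b}, ∅.
The greatest among these is {b}.

{b}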